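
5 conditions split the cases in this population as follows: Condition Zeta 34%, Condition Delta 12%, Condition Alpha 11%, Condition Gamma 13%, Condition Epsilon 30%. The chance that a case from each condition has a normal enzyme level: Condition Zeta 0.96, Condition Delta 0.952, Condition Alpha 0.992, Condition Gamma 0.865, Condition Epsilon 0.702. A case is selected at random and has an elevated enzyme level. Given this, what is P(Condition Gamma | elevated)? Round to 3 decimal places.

Taking complements, P(elevated | each) = Condition Zeta 0.04, Condition Delta 0.048, Condition Alpha 0.008, Condition Gamma 0.135, Condition Epsilon 0.298.
Compute prior × likelihood for every hypothesis:
  Condition Zeta: 0.34 × 0.04 = 0.0136
  Condition Delta: 0.12 × 0.048 = 0.00576
  Condition Alpha: 0.11 × 0.008 = 0.00088
  Condition Gamma: 0.13 × 0.135 = 0.01755
  Condition Epsilon: 0.3 × 0.298 = 0.0894
Sum = 0.12719.
P(Condition Gamma | evidence) = 0.01755 / 0.12719 ≈ 0.138.

0.138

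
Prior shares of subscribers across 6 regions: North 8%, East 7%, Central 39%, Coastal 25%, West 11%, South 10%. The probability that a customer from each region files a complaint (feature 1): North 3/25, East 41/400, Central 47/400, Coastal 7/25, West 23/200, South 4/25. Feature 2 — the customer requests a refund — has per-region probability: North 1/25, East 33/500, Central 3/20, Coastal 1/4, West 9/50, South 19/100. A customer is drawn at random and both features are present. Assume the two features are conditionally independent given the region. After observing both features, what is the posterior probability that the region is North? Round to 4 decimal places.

0.0126

Unnormalized posteriors (prior × likelihood):
  North: 0.08 × 0.12 × 0.04 = 0.000384
  East: 0.07 × 0.1025 × 0.066 = 0.00047355
  Central: 0.39 × 0.1175 × 0.15 = 0.00687375
  Coastal: 0.25 × 0.28 × 0.25 = 0.0175
  West: 0.11 × 0.115 × 0.18 = 0.002277
  South: 0.1 × 0.16 × 0.19 = 0.00304
Total = 0.0305483.
P(North | evidence) = 0.000384 / 0.0305483 ≈ 0.0126.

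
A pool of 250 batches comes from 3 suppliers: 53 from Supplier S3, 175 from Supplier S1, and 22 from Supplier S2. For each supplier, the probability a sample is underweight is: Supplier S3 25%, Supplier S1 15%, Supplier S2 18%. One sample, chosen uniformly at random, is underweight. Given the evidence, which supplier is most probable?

Supplier S1

Compute prior × likelihood for every hypothesis:
  Supplier S3: 0.212 × 0.25 = 0.053
  Supplier S1: 0.7 × 0.15 = 0.105
  Supplier S2: 0.088 × 0.18 = 0.01584
Normalizing constant = 0.17384.
Largest term belongs to Supplier S1, so Supplier S1 is most probable.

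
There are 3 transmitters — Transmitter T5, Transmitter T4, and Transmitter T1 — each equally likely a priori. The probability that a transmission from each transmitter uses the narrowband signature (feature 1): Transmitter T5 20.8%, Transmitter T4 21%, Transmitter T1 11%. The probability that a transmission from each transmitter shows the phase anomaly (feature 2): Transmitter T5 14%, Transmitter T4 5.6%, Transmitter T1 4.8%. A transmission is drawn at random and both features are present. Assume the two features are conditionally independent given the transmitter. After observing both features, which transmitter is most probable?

Transmitter T5

Since the prior is uniform, the posterior is proportional to the likelihood:
  Transmitter T5: 0.208 × 0.14 = 0.02912
  Transmitter T4: 0.21 × 0.056 = 0.01176
  Transmitter T1: 0.11 × 0.048 = 0.00528
Total = 0.04616.
Largest term belongs to Transmitter T5, so Transmitter T5 is most probable.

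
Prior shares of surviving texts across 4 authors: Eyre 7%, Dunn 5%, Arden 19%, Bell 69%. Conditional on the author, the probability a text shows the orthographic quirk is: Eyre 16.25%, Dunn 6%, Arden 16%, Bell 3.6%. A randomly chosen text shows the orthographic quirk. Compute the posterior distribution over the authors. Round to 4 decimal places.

Prior × likelihood for each hypothesis:
  Eyre: 0.07 × 0.1625 = 0.011375
  Dunn: 0.05 × 0.06 = 0.003
  Arden: 0.19 × 0.16 = 0.0304
  Bell: 0.69 × 0.036 = 0.02484
Normalizing constant = 0.069615.
P(Eyre | quirk) = 0.011375/0.069615 ≈ 0.1634
P(Dunn | quirk) = 0.003/0.069615 ≈ 0.0431
P(Arden | quirk) = 0.0304/0.069615 ≈ 0.4367
P(Bell | quirk) = 0.02484/0.069615 ≈ 0.3568

Eyre 0.1634, Dunn 0.0431, Arden 0.4367, Bell 0.3568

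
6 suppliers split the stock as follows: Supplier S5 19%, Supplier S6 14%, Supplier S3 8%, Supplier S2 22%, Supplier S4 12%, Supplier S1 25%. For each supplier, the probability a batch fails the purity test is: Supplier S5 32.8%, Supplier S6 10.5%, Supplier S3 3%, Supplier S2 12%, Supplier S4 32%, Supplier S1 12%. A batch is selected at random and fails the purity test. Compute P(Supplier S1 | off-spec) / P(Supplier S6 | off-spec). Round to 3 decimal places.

Prior × likelihood for each hypothesis:
  Supplier S5: 0.19 × 0.328 = 0.06232
  Supplier S6: 0.14 × 0.105 = 0.0147
  Supplier S3: 0.08 × 0.03 = 0.0024
  Supplier S2: 0.22 × 0.12 = 0.0264
  Supplier S4: 0.12 × 0.32 = 0.0384
  Supplier S1: 0.25 × 0.12 = 0.03
Normalizing constant = 0.17422.
The ratio is 0.03 / 0.0147 (the normalizer cancels) = 2.041.

2.041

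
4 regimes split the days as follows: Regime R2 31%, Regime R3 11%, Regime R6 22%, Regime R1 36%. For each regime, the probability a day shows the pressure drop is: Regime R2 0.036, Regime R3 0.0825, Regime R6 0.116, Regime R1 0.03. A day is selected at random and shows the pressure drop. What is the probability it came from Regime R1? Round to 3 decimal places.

0.191

By Bayes' rule, posterior ∝ prior × likelihood:
  Regime R2: 0.31 × 0.036 = 0.01116
  Regime R3: 0.11 × 0.0825 = 0.009075
  Regime R6: 0.22 × 0.116 = 0.02552
  Regime R1: 0.36 × 0.03 = 0.0108
Sum = 0.056555.
P(Regime R1 | evidence) = 0.0108 / 0.056555 ≈ 0.191.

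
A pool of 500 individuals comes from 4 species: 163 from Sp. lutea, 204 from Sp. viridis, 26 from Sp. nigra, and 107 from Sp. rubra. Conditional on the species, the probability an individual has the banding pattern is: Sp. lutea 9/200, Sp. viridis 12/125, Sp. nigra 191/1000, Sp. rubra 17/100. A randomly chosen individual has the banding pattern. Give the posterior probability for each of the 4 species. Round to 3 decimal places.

Sp. lutea 0.146, Sp. viridis 0.391, Sp. nigra 0.099, Sp. rubra 0.363

Unnormalized posteriors (prior × likelihood):
  Sp. lutea: 0.326 × 0.045 = 0.01467
  Sp. viridis: 0.408 × 0.096 = 0.039168
  Sp. nigra: 0.052 × 0.191 = 0.009932
  Sp. rubra: 0.214 × 0.17 = 0.03638
Sum = 0.10015.
P(Sp. lutea | banded) = 0.01467/0.10015 ≈ 0.146
P(Sp. viridis | banded) = 0.039168/0.10015 ≈ 0.391
P(Sp. nigra | banded) = 0.009932/0.10015 ≈ 0.099
P(Sp. rubra | banded) = 0.03638/0.10015 ≈ 0.363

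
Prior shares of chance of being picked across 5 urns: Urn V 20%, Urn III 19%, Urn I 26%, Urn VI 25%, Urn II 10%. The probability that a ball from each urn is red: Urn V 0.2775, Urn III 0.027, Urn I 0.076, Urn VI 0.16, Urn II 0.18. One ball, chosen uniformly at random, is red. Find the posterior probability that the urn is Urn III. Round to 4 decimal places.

0.0371

By Bayes' rule, posterior ∝ prior × likelihood:
  Urn V: 0.2 × 0.2775 = 0.0555
  Urn III: 0.19 × 0.027 = 0.00513
  Urn I: 0.26 × 0.076 = 0.01976
  Urn VI: 0.25 × 0.16 = 0.04
  Urn II: 0.1 × 0.18 = 0.018
Normalizing constant = 0.13839.
P(Urn III | evidence) = 0.00513 / 0.13839 ≈ 0.0371.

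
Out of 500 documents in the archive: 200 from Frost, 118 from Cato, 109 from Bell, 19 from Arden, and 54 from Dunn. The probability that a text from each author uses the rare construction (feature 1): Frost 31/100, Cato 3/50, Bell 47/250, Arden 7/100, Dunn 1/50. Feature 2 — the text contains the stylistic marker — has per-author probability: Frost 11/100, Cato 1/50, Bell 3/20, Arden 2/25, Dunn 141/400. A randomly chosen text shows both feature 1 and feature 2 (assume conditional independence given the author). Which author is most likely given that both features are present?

Unnormalized posteriors (prior × likelihood):
  Frost: 0.4 × 0.31 × 0.11 = 0.01364
  Cato: 0.236 × 0.06 × 0.02 = 0.0002832
  Bell: 0.218 × 0.188 × 0.15 = 0.0061476
  Arden: 0.038 × 0.07 × 0.08 = 0.0002128
  Dunn: 0.108 × 0.02 × 0.3525 = 0.0007614
Sum = 0.021045.
Largest term belongs to Frost, so Frost is most probable.

Frost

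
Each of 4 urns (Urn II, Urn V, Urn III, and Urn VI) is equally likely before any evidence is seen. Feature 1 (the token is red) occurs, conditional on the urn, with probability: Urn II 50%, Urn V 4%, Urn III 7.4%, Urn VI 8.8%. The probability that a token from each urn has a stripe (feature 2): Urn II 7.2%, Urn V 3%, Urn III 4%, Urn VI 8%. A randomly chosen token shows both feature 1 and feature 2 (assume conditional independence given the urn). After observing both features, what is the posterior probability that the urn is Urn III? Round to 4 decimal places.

Since the prior is uniform, the posterior is proportional to the likelihood:
  Urn II: 0.5 × 0.072 = 0.036
  Urn V: 0.04 × 0.03 = 0.0012
  Urn III: 0.074 × 0.04 = 0.00296
  Urn VI: 0.088 × 0.08 = 0.00704
Normalizing constant = 0.0472.
P(Urn III | evidence) = 0.00296 / 0.0472 ≈ 0.0627.

0.0627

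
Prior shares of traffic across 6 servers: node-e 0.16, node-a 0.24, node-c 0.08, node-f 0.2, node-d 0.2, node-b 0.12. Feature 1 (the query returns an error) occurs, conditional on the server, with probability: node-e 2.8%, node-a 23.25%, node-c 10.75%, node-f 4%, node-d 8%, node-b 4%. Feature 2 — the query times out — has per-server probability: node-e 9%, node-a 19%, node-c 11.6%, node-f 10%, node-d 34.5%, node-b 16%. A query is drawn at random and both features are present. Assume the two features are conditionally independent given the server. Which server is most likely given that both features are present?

node-a

Prior × likelihood for each hypothesis:
  node-e: 0.16 × 0.028 × 0.09 = 0.0004032
  node-a: 0.24 × 0.2325 × 0.19 = 0.010602
  node-c: 0.08 × 0.1075 × 0.116 = 0.0009976
  node-f: 0.2 × 0.04 × 0.1 = 0.0008
  node-d: 0.2 × 0.08 × 0.345 = 0.00552
  node-b: 0.12 × 0.04 × 0.16 = 0.000768
Sum = 0.0190908.
Largest term belongs to node-a, so node-a is most probable.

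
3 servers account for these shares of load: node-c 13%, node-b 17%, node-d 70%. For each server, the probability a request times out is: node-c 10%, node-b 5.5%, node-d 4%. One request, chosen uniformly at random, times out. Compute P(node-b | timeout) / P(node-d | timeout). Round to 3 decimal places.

Compute prior × likelihood for every hypothesis:
  node-c: 0.13 × 0.1 = 0.013
  node-b: 0.17 × 0.055 = 0.00935
  node-d: 0.7 × 0.04 = 0.028
Total = 0.05035.
The ratio is 0.00935 / 0.028 (the normalizer cancels) = 0.334.

0.334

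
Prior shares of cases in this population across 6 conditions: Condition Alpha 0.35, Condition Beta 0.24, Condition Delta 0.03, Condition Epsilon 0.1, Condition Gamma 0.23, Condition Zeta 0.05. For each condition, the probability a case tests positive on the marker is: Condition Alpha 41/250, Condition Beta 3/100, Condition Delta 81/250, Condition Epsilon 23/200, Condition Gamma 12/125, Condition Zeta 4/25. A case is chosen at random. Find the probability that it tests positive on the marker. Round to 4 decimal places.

Unnormalized posteriors (prior × likelihood):
  Condition Alpha: 0.35 × 0.164 = 0.0574
  Condition Beta: 0.24 × 0.03 = 0.0072
  Condition Delta: 0.03 × 0.324 = 0.00972
  Condition Epsilon: 0.1 × 0.115 = 0.0115
  Condition Gamma: 0.23 × 0.096 = 0.02208
  Condition Zeta: 0.05 × 0.16 = 0.008
P(marker-positive) = 0.0574 + 0.0072 + 0.00972 + 0.0115 + 0.02208 + 0.008 = 0.1159 → 0.1159.

0.1159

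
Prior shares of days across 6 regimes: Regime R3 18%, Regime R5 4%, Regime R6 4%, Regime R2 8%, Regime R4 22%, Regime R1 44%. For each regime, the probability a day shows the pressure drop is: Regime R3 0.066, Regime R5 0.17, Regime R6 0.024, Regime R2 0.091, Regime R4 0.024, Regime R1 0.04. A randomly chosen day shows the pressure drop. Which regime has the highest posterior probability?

Regime R1

Unnormalized posteriors (prior × likelihood):
  Regime R3: 0.18 × 0.066 = 0.01188
  Regime R5: 0.04 × 0.17 = 0.0068
  Regime R6: 0.04 × 0.024 = 0.00096
  Regime R2: 0.08 × 0.091 = 0.00728
  Regime R4: 0.22 × 0.024 = 0.00528
  Regime R1: 0.44 × 0.04 = 0.0176
Sum = 0.0498.
Largest term belongs to Regime R1, so Regime R1 is most probable.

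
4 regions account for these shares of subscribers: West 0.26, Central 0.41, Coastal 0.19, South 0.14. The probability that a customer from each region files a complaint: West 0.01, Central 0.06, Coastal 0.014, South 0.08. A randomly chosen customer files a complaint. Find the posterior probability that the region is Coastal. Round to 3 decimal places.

0.065

Prior × likelihood for each hypothesis:
  West: 0.26 × 0.01 = 0.0026
  Central: 0.41 × 0.06 = 0.0246
  Coastal: 0.19 × 0.014 = 0.00266
  South: 0.14 × 0.08 = 0.0112
Sum = 0.04106.
P(Coastal | evidence) = 0.00266 / 0.04106 ≈ 0.065.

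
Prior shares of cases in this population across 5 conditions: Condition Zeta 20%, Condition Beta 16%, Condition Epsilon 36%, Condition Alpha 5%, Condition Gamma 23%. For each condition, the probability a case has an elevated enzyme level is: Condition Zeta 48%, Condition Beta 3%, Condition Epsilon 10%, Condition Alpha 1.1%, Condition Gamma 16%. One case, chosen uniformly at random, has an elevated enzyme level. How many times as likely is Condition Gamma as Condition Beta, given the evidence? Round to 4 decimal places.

By Bayes' rule, posterior ∝ prior × likelihood:
  Condition Zeta: 0.2 × 0.48 = 0.096
  Condition Beta: 0.16 × 0.03 = 0.0048
  Condition Epsilon: 0.36 × 0.1 = 0.036
  Condition Alpha: 0.05 × 0.011 = 0.00055
  Condition Gamma: 0.23 × 0.16 = 0.0368
Total = 0.17415.
The ratio is 0.0368 / 0.0048 (the normalizer cancels) = 7.6667.

7.6667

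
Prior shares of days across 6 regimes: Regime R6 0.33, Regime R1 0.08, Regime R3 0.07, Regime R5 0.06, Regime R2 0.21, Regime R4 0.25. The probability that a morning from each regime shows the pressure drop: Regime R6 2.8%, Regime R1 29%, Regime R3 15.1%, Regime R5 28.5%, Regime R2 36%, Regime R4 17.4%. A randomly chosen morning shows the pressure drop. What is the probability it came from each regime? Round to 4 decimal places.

By Bayes' rule, posterior ∝ prior × likelihood:
  Regime R6: 0.33 × 0.028 = 0.00924
  Regime R1: 0.08 × 0.29 = 0.0232
  Regime R3: 0.07 × 0.151 = 0.01057
  Regime R5: 0.06 × 0.285 = 0.0171
  Regime R2: 0.21 × 0.36 = 0.0756
  Regime R4: 0.25 × 0.174 = 0.0435
Total = 0.17921.
P(Regime R6 | drop) = 0.00924/0.17921 ≈ 0.0516
P(Regime R1 | drop) = 0.0232/0.17921 ≈ 0.1295
P(Regime R3 | drop) = 0.01057/0.17921 ≈ 0.0590
P(Regime R5 | drop) = 0.0171/0.17921 ≈ 0.0954
P(Regime R2 | drop) = 0.0756/0.17921 ≈ 0.4219
P(Regime R4 | drop) = 0.0435/0.17921 ≈ 0.2427
(Check: 0.0516+0.1295+0.0590+0.0954+0.4219+0.2427 = 1.0001.)

Regime R6 0.0516, Regime R1 0.1295, Regime R3 0.0590, Regime R5 0.0954, Regime R2 0.4219, Regime R4 0.2427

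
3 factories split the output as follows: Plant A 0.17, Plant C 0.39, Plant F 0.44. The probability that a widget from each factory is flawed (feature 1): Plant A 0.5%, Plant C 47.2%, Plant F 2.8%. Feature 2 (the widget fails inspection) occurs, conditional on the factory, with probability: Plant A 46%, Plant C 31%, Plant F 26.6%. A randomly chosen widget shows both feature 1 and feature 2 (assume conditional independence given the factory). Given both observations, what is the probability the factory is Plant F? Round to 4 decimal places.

By Bayes' rule, posterior ∝ prior × likelihood:
  Plant A: 0.17 × 0.005 × 0.46 = 0.000391
  Plant C: 0.39 × 0.472 × 0.31 = 0.0570648
  Plant F: 0.44 × 0.028 × 0.266 = 0.00327712
Total = 0.06073292.
P(Plant F | evidence) = 0.00327712 / 0.06073292 ≈ 0.0540.

0.0540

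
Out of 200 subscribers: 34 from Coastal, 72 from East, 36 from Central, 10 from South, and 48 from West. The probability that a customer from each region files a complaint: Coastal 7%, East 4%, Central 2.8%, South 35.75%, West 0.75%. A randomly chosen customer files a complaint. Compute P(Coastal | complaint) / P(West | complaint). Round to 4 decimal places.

6.6111

By Bayes' rule, posterior ∝ prior × likelihood:
  Coastal: 0.17 × 0.07 = 0.0119
  East: 0.36 × 0.04 = 0.0144
  Central: 0.18 × 0.028 = 0.00504
  South: 0.05 × 0.3575 = 0.017875
  West: 0.24 × 0.0075 = 0.0018
Normalizing constant = 0.051015.
The ratio is 0.0119 / 0.0018 (the normalizer cancels) = 6.6111.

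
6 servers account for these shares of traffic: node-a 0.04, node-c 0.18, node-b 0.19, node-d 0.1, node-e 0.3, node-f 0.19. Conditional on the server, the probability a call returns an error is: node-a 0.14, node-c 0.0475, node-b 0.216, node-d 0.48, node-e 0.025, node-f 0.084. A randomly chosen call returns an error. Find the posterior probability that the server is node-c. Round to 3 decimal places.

0.068

By Bayes' rule, posterior ∝ prior × likelihood:
  node-a: 0.04 × 0.14 = 0.0056
  node-c: 0.18 × 0.0475 = 0.00855
  node-b: 0.19 × 0.216 = 0.04104
  node-d: 0.1 × 0.48 = 0.048
  node-e: 0.3 × 0.025 = 0.0075
  node-f: 0.19 × 0.084 = 0.01596
Total = 0.12665.
P(node-c | evidence) = 0.00855 / 0.12665 ≈ 0.068.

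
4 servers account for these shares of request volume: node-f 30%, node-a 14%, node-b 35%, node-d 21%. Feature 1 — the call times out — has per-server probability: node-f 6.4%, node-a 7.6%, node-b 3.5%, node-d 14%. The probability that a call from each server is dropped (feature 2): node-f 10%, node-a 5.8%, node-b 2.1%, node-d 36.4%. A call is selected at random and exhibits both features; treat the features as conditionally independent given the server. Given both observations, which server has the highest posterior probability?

node-d

Prior × likelihood for each hypothesis:
  node-f: 0.3 × 0.064 × 0.1 = 0.00192
  node-a: 0.14 × 0.076 × 0.058 = 0.00061712
  node-b: 0.35 × 0.035 × 0.021 = 0.00025725
  node-d: 0.21 × 0.14 × 0.364 = 0.0107016
Sum = 0.01349597.
Largest term belongs to node-d, so node-d is most probable.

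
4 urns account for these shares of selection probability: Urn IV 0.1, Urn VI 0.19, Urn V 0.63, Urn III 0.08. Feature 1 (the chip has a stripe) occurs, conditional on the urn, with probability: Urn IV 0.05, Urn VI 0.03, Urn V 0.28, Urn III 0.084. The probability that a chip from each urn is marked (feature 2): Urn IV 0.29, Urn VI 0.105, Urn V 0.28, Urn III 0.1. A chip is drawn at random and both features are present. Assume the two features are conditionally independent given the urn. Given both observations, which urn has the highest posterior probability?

Urn V

Prior × likelihood for each hypothesis:
  Urn IV: 0.1 × 0.05 × 0.29 = 0.00145
  Urn VI: 0.19 × 0.03 × 0.105 = 0.0005985
  Urn V: 0.63 × 0.28 × 0.28 = 0.049392
  Urn III: 0.08 × 0.084 × 0.1 = 0.000672
Sum = 0.0521125.
Largest term belongs to Urn V, so Urn V is most probable.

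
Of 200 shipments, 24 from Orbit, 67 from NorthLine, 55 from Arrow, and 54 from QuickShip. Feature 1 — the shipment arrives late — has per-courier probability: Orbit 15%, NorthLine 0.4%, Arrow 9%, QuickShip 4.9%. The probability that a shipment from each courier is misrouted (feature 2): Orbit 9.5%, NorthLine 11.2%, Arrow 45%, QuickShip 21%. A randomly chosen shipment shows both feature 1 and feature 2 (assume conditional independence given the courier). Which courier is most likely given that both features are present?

Arrow

By Bayes' rule, posterior ∝ prior × likelihood:
  Orbit: 0.12 × 0.15 × 0.095 = 0.00171
  NorthLine: 0.335 × 0.004 × 0.112 = 0.00015008
  Arrow: 0.275 × 0.09 × 0.45 = 0.0111375
  QuickShip: 0.27 × 0.049 × 0.21 = 0.0027783
Sum = 0.01577588.
Largest term belongs to Arrow, so Arrow is most probable.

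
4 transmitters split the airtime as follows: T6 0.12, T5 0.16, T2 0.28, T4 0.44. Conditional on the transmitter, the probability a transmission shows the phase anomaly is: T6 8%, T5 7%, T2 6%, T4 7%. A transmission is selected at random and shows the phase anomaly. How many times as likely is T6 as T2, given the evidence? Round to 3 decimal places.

By Bayes' rule, posterior ∝ prior × likelihood:
  T6: 0.12 × 0.08 = 0.0096
  T5: 0.16 × 0.07 = 0.0112
  T2: 0.28 × 0.06 = 0.0168
  T4: 0.44 × 0.07 = 0.0308
Sum = 0.0684.
The ratio is 0.0096 / 0.0168 (the normalizer cancels) = 0.571.

0.571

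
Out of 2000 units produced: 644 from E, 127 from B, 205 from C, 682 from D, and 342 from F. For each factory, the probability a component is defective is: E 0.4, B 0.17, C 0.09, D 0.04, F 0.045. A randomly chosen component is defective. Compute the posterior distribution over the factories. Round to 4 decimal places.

E 0.7570, B 0.0634, C 0.0542, D 0.0802, F 0.0452

Unnormalized posteriors (prior × likelihood):
  E: 0.322 × 0.4 = 0.1288
  B: 0.0635 × 0.17 = 0.010795
  C: 0.1025 × 0.09 = 0.009225
  D: 0.341 × 0.04 = 0.01364
  F: 0.171 × 0.045 = 0.007695
Total = 0.170155.
P(E | defective) = 0.1288/0.170155 ≈ 0.7570
P(B | defective) = 0.010795/0.170155 ≈ 0.0634
P(C | defective) = 0.009225/0.170155 ≈ 0.0542
P(D | defective) = 0.01364/0.170155 ≈ 0.0802
P(F | defective) = 0.007695/0.170155 ≈ 0.0452
(Check: 0.7570+0.0634+0.0542+0.0802+0.0452 = 1.0000.)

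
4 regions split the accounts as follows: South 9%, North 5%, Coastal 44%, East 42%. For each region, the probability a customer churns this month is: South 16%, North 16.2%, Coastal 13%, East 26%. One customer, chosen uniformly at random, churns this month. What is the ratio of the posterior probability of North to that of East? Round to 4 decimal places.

0.0742

Prior × likelihood for each hypothesis:
  South: 0.09 × 0.16 = 0.0144
  North: 0.05 × 0.162 = 0.0081
  Coastal: 0.44 × 0.13 = 0.0572
  East: 0.42 × 0.26 = 0.1092
Normalizing constant = 0.1889.
The ratio is 0.0081 / 0.1092 (the normalizer cancels) = 0.0742.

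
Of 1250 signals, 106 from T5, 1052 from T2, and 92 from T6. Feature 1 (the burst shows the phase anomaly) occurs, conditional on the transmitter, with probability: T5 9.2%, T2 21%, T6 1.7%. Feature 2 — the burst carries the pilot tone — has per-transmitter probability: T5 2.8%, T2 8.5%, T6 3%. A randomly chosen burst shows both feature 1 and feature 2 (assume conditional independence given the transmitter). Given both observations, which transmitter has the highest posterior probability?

T2

Compute prior × likelihood for every hypothesis:
  T5: 0.0848 × 0.092 × 0.028 = 0.0002184448
  T2: 0.8416 × 0.21 × 0.085 = 0.01502256
  T6: 0.0736 × 0.017 × 0.03 = 0.000037536
Normalizing constant = 0.0152785408.
Largest term belongs to T2, so T2 is most probable.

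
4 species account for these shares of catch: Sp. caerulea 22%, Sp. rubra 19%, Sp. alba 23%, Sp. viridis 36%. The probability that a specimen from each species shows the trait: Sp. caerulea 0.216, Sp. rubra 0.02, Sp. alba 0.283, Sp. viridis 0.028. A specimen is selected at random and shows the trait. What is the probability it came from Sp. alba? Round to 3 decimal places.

0.515

By Bayes' rule, posterior ∝ prior × likelihood:
  Sp. caerulea: 0.22 × 0.216 = 0.04752
  Sp. rubra: 0.19 × 0.02 = 0.0038
  Sp. alba: 0.23 × 0.283 = 0.06509
  Sp. viridis: 0.36 × 0.028 = 0.01008
Sum = 0.12649.
P(Sp. alba | evidence) = 0.06509 / 0.12649 ≈ 0.515.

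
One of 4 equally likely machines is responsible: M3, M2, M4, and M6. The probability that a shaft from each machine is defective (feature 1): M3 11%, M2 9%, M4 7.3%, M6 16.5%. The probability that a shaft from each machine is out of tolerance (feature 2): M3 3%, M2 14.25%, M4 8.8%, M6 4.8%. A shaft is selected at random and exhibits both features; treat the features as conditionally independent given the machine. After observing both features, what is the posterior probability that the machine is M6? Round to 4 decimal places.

Since the prior is uniform, the posterior is proportional to the likelihood:
  M3: 0.11 × 0.03 = 0.0033
  M2: 0.09 × 0.1425 = 0.012825
  M4: 0.073 × 0.088 = 0.006424
  M6: 0.165 × 0.048 = 0.00792
Total = 0.030469.
P(M6 | evidence) = 0.00792 / 0.030469 ≈ 0.2599.

0.2599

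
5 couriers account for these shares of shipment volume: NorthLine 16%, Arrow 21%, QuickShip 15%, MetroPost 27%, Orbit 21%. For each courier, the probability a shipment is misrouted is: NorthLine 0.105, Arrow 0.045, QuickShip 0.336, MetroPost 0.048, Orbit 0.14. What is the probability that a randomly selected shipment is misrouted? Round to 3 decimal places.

0.119

Compute prior × likelihood for every hypothesis:
  NorthLine: 0.16 × 0.105 = 0.0168
  Arrow: 0.21 × 0.045 = 0.00945
  QuickShip: 0.15 × 0.336 = 0.0504
  MetroPost: 0.27 × 0.048 = 0.01296
  Orbit: 0.21 × 0.14 = 0.0294
P(misrouted) = 0.0168 + 0.00945 + 0.0504 + 0.01296 + 0.0294 = 0.11901 → 0.119.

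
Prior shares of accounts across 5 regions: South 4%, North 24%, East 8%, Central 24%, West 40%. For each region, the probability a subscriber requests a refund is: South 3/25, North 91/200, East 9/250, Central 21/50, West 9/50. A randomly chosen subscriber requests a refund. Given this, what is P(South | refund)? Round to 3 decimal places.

0.017

Prior × likelihood for each hypothesis:
  South: 0.04 × 0.12 = 0.0048
  North: 0.24 × 0.455 = 0.1092
  East: 0.08 × 0.036 = 0.00288
  Central: 0.24 × 0.42 = 0.1008
  West: 0.4 × 0.18 = 0.072
Normalizing constant = 0.28968.
P(South | evidence) = 0.0048 / 0.28968 ≈ 0.017.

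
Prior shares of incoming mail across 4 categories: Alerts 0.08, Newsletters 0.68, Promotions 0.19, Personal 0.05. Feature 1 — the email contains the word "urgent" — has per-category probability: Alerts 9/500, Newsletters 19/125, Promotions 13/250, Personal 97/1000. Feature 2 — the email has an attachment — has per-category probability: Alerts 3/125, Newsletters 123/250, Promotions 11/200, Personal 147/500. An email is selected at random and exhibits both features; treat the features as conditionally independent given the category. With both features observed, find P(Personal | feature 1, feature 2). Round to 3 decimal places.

Prior × likelihood for each hypothesis:
  Alerts: 0.08 × 0.018 × 0.024 = 0.00003456
  Newsletters: 0.68 × 0.152 × 0.492 = 0.05085312
  Promotions: 0.19 × 0.052 × 0.055 = 0.0005434
  Personal: 0.05 × 0.097 × 0.294 = 0.0014259
Normalizing constant = 0.05285698.
P(Personal | evidence) = 0.0014259 / 0.05285698 ≈ 0.027.

0.027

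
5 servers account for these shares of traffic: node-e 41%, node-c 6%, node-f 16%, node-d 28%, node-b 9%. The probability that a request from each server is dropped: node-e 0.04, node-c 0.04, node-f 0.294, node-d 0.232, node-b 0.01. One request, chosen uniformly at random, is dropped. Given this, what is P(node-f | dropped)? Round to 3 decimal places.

Prior × likelihood for each hypothesis:
  node-e: 0.41 × 0.04 = 0.0164
  node-c: 0.06 × 0.04 = 0.0024
  node-f: 0.16 × 0.294 = 0.04704
  node-d: 0.28 × 0.232 = 0.06496
  node-b: 0.09 × 0.01 = 0.0009
Sum = 0.1317.
P(node-f | evidence) = 0.04704 / 0.1317 ≈ 0.357.

0.357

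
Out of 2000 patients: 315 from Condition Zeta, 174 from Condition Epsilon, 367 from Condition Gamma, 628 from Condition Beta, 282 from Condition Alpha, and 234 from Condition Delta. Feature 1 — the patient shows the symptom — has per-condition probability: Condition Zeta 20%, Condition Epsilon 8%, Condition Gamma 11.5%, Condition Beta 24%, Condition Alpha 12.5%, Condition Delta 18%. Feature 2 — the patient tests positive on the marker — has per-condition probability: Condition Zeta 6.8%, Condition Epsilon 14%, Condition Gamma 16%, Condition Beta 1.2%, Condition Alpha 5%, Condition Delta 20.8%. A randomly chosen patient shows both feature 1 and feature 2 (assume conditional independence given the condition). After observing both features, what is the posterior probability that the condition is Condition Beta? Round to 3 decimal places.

0.071

By Bayes' rule, posterior ∝ prior × likelihood:
  Condition Zeta: 0.1575 × 0.2 × 0.068 = 0.002142
  Condition Epsilon: 0.087 × 0.08 × 0.14 = 0.0009744
  Condition Gamma: 0.1835 × 0.115 × 0.16 = 0.0033764
  Condition Beta: 0.314 × 0.24 × 0.012 = 0.00090432
  Condition Alpha: 0.141 × 0.125 × 0.05 = 0.00088125
  Condition Delta: 0.117 × 0.18 × 0.208 = 0.00438048
Sum = 0.01265885.
P(Condition Beta | evidence) = 0.00090432 / 0.01265885 ≈ 0.071.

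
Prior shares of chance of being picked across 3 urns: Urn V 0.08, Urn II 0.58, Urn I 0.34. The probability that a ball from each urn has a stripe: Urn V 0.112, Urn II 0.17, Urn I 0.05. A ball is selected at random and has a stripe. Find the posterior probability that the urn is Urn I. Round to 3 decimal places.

Compute prior × likelihood for every hypothesis:
  Urn V: 0.08 × 0.112 = 0.00896
  Urn II: 0.58 × 0.17 = 0.0986
  Urn I: 0.34 × 0.05 = 0.017
Normalizing constant = 0.12456.
P(Urn I | evidence) = 0.017 / 0.12456 ≈ 0.136.

0.136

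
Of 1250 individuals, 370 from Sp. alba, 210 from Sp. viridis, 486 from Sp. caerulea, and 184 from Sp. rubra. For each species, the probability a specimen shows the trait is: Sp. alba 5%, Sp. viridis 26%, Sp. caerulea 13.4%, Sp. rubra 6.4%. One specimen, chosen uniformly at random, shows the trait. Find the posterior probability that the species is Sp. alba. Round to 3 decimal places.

By Bayes' rule, posterior ∝ prior × likelihood:
  Sp. alba: 0.296 × 0.05 = 0.0148
  Sp. viridis: 0.168 × 0.26 = 0.04368
  Sp. caerulea: 0.3888 × 0.134 = 0.0520992
  Sp. rubra: 0.1472 × 0.064 = 0.0094208
Total = 0.12.
P(Sp. alba | evidence) = 0.0148 / 0.12 ≈ 0.123.

0.123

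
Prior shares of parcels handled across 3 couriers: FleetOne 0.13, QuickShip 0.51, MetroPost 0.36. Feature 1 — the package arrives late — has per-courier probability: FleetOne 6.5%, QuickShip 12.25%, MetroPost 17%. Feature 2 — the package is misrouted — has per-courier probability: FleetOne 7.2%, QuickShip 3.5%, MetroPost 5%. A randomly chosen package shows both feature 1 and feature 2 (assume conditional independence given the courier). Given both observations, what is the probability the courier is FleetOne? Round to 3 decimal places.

Compute prior × likelihood for every hypothesis:
  FleetOne: 0.13 × 0.065 × 0.072 = 0.0006084
  QuickShip: 0.51 × 0.1225 × 0.035 = 0.002186625
  MetroPost: 0.36 × 0.17 × 0.05 = 0.00306
Sum = 0.005855025.
P(FleetOne | evidence) = 0.0006084 / 0.005855025 ≈ 0.104.

0.104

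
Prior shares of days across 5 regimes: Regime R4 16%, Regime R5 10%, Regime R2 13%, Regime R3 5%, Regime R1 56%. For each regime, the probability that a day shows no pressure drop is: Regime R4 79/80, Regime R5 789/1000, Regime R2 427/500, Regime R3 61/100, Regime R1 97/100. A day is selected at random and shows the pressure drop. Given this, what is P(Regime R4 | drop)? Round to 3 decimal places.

0.026

Taking complements, P(drop | each) = Regime R4 0.0125, Regime R5 0.211, Regime R2 0.146, Regime R3 0.39, Regime R1 0.03.
By Bayes' rule, posterior ∝ prior × likelihood:
  Regime R4: 0.16 × 0.0125 = 0.002
  Regime R5: 0.1 × 0.211 = 0.0211
  Regime R2: 0.13 × 0.146 = 0.01898
  Regime R3: 0.05 × 0.39 = 0.0195
  Regime R1: 0.56 × 0.03 = 0.0168
Sum = 0.07838.
P(Regime R4 | evidence) = 0.002 / 0.07838 ≈ 0.026.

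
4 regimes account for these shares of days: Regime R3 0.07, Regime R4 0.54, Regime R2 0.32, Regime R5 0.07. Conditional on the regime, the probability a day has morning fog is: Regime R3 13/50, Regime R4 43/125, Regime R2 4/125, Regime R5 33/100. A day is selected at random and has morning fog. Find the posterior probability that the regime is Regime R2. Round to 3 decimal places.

Compute prior × likelihood for every hypothesis:
  Regime R3: 0.07 × 0.26 = 0.0182
  Regime R4: 0.54 × 0.344 = 0.18576
  Regime R2: 0.32 × 0.032 = 0.01024
  Regime R5: 0.07 × 0.33 = 0.0231
Sum = 0.2373.
P(Regime R2 | evidence) = 0.01024 / 0.2373 ≈ 0.043.

0.043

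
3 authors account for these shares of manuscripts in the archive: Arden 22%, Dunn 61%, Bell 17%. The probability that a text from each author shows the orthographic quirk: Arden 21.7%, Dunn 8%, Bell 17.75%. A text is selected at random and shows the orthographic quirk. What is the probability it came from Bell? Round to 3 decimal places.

0.238

By Bayes' rule, posterior ∝ prior × likelihood:
  Arden: 0.22 × 0.217 = 0.04774
  Dunn: 0.61 × 0.08 = 0.0488
  Bell: 0.17 × 0.1775 = 0.030175
Total = 0.126715.
P(Bell | evidence) = 0.030175 / 0.126715 ≈ 0.238.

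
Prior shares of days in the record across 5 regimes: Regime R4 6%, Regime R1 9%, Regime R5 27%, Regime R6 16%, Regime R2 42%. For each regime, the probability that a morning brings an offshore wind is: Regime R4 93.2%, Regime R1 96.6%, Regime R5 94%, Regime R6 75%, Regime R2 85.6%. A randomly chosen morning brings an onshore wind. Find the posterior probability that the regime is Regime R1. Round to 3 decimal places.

0.025

Taking complements, P(onshore | each) = Regime R4 0.068, Regime R1 0.034, Regime R5 0.06, Regime R6 0.25, Regime R2 0.144.
Compute prior × likelihood for every hypothesis:
  Regime R4: 0.06 × 0.068 = 0.00408
  Regime R1: 0.09 × 0.034 = 0.00306
  Regime R5: 0.27 × 0.06 = 0.0162
  Regime R6: 0.16 × 0.25 = 0.04
  Regime R2: 0.42 × 0.144 = 0.06048
Sum = 0.12382.
P(Regime R1 | evidence) = 0.00306 / 0.12382 ≈ 0.025.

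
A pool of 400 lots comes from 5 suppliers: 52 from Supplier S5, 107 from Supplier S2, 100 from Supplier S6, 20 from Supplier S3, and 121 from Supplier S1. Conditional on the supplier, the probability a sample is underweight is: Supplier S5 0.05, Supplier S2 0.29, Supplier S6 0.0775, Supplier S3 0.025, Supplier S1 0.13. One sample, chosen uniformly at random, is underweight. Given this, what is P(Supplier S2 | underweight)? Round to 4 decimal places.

Prior × likelihood for each hypothesis:
  Supplier S5: 0.13 × 0.05 = 0.0065
  Supplier S2: 0.2675 × 0.29 = 0.077575
  Supplier S6: 0.25 × 0.0775 = 0.019375
  Supplier S3: 0.05 × 0.025 = 0.00125
  Supplier S1: 0.3025 × 0.13 = 0.039325
Normalizing constant = 0.144025.
P(Supplier S2 | evidence) = 0.077575 / 0.144025 ≈ 0.5386.

0.5386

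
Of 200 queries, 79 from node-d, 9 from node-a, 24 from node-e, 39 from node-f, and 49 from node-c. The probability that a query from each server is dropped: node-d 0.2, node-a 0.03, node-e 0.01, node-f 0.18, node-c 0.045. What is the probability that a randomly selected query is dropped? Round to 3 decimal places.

0.128

Unnormalized posteriors (prior × likelihood):
  node-d: 0.395 × 0.2 = 0.079
  node-a: 0.045 × 0.03 = 0.00135
  node-e: 0.12 × 0.01 = 0.0012
  node-f: 0.195 × 0.18 = 0.0351
  node-c: 0.245 × 0.045 = 0.011025
P(dropped) = 0.079 + 0.00135 + 0.0012 + 0.0351 + 0.011025 = 0.127675 → 0.128.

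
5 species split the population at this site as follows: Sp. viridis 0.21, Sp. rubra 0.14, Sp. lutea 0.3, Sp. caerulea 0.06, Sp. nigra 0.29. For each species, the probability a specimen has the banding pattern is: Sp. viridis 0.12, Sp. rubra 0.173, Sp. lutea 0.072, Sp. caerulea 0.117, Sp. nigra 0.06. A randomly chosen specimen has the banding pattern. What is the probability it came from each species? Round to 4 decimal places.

Sp. viridis 0.2640, Sp. rubra 0.2538, Sp. lutea 0.2263, Sp. caerulea 0.0736, Sp. nigra 0.1823

Unnormalized posteriors (prior × likelihood):
  Sp. viridis: 0.21 × 0.12 = 0.0252
  Sp. rubra: 0.14 × 0.173 = 0.02422
  Sp. lutea: 0.3 × 0.072 = 0.0216
  Sp. caerulea: 0.06 × 0.117 = 0.00702
  Sp. nigra: 0.29 × 0.06 = 0.0174
Total = 0.09544.
P(Sp. viridis | banded) = 0.0252/0.09544 ≈ 0.2640
P(Sp. rubra | banded) = 0.02422/0.09544 ≈ 0.2538
P(Sp. lutea | banded) = 0.0216/0.09544 ≈ 0.2263
P(Sp. caerulea | banded) = 0.00702/0.09544 ≈ 0.0736
P(Sp. nigra | banded) = 0.0174/0.09544 ≈ 0.1823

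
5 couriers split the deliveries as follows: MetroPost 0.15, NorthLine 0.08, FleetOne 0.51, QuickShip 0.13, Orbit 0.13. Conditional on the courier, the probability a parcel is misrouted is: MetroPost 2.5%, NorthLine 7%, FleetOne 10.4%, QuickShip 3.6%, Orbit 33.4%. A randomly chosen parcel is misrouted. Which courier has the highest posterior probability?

FleetOne

Compute prior × likelihood for every hypothesis:
  MetroPost: 0.15 × 0.025 = 0.00375
  NorthLine: 0.08 × 0.07 = 0.0056
  FleetOne: 0.51 × 0.104 = 0.05304
  QuickShip: 0.13 × 0.036 = 0.00468
  Orbit: 0.13 × 0.334 = 0.04342
Normalizing constant = 0.11049.
Largest term belongs to FleetOne, so FleetOne is most probable.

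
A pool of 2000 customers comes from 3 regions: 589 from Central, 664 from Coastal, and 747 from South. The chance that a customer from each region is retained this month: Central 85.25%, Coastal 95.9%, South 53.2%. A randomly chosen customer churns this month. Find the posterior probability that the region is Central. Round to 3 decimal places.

0.187

Taking complements, P(churn | each) = Central 0.1475, Coastal 0.041, South 0.468.
By Bayes' rule, posterior ∝ prior × likelihood:
  Central: 0.2945 × 0.1475 = 0.04343875
  Coastal: 0.332 × 0.041 = 0.013612
  South: 0.3735 × 0.468 = 0.174798
Sum = 0.23184875.
P(Central | evidence) = 0.04343875 / 0.23184875 ≈ 0.187.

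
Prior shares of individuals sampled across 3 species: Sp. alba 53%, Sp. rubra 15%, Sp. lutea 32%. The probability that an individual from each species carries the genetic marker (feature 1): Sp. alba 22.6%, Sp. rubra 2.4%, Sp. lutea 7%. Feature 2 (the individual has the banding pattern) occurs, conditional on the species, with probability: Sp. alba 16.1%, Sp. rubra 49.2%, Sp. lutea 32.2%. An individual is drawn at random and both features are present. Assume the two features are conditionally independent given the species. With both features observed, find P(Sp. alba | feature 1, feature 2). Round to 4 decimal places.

0.6822

By Bayes' rule, posterior ∝ prior × likelihood:
  Sp. alba: 0.53 × 0.226 × 0.161 = 0.01928458
  Sp. rubra: 0.15 × 0.024 × 0.492 = 0.0017712
  Sp. lutea: 0.32 × 0.07 × 0.322 = 0.0072128
Normalizing constant = 0.02826858.
P(Sp. alba | evidence) = 0.01928458 / 0.02826858 ≈ 0.6822.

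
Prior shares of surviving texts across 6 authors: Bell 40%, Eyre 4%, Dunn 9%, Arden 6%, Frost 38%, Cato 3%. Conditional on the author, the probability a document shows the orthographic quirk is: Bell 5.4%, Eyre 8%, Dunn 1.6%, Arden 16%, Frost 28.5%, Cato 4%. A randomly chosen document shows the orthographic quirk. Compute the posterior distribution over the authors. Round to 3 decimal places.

Compute prior × likelihood for every hypothesis:
  Bell: 0.4 × 0.054 = 0.0216
  Eyre: 0.04 × 0.08 = 0.0032
  Dunn: 0.09 × 0.016 = 0.00144
  Arden: 0.06 × 0.16 = 0.0096
  Frost: 0.38 × 0.285 = 0.1083
  Cato: 0.03 × 0.04 = 0.0012
Total = 0.14534.
P(Bell | quirk) = 0.0216/0.14534 ≈ 0.149
P(Eyre | quirk) = 0.0032/0.14534 ≈ 0.022
P(Dunn | quirk) = 0.00144/0.14534 ≈ 0.010
P(Arden | quirk) = 0.0096/0.14534 ≈ 0.066
P(Frost | quirk) = 0.1083/0.14534 ≈ 0.745
P(Cato | quirk) = 0.0012/0.14534 ≈ 0.008

Bell 0.149, Eyre 0.022, Dunn 0.010, Arden 0.066, Frost 0.745, Cato 0.008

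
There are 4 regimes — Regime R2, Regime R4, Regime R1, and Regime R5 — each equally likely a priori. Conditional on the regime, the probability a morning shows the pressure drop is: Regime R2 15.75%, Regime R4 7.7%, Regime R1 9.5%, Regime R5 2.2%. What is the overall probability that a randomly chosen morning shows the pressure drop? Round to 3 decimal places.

Since the prior is uniform, the posterior is proportional to the likelihood:
  Regime R2: 0.1575
  Regime R4: 0.077
  Regime R1: 0.095
  Regime R5: 0.022
P(drop) = (1/4) × (0.1575 + 0.077 + 0.095 + 0.022) = 0.3515/4 ≈ 0.088.

0.088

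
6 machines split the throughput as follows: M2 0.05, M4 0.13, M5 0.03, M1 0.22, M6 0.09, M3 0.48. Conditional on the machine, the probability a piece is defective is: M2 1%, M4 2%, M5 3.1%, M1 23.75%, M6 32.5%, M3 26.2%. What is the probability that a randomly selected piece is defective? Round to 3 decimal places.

0.211

Prior × likelihood for each hypothesis:
  M2: 0.05 × 0.01 = 0.0005
  M4: 0.13 × 0.02 = 0.0026
  M5: 0.03 × 0.031 = 0.00093
  M1: 0.22 × 0.2375 = 0.05225
  M6: 0.09 × 0.325 = 0.02925
  M3: 0.48 × 0.262 = 0.12576
P(defective) = 0.0005 + 0.0026 + 0.00093 + 0.05225 + 0.02925 + 0.12576 = 0.21129 → 0.211.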